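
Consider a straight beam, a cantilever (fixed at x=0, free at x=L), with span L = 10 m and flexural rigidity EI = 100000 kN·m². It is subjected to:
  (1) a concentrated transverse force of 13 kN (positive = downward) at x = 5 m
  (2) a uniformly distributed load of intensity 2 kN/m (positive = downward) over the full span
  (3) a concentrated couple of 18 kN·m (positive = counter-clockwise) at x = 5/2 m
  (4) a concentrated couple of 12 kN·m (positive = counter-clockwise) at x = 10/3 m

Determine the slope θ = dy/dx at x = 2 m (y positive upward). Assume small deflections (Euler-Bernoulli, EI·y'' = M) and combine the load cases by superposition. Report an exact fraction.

θ(2) = -31/15000 rad

Load 1 — point force P=13 kN at a=5 m (b=L-a=5):
  θ_1 = -Px(2a-x)/(2EI)  [x≤a] = -13·2·(2·5-2)/(2·100000) = -13/12500 rad
Load 2 — uniform load w=2 kN/m over full span:
  θ_2 = -wx(x²-3Lx+3L²)/(6EI) = -2·2·(2²-3·10·2+3·10²)/(6·100000) = -61/37500 rad
Load 3 — applied couple M₀=18 kN·m at a=5/2 m (b=L-a=15/2):
  θ_3 = M₀x/EI  [x≤a] = 18·2/100000 = 9/25000 rad
Load 4 — applied couple M₀=12 kN·m at a=10/3 m (b=L-a=20/3):
  θ_4 = M₀x/EI  [x≤a] = 12·2/100000 = 3/12500 rad
Superposition: θ = Σ θ_i = -31/15000 rad ≈ -0.002067 rad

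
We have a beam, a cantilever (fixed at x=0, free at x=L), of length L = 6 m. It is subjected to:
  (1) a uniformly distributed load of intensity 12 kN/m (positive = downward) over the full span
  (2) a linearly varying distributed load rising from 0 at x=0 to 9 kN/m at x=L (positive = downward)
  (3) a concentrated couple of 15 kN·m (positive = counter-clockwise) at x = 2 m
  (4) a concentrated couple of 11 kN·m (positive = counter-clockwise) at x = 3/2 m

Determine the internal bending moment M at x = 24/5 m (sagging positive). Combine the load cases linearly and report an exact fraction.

M(24/5) = -1836/125 kN·m

Load 1 — uniform load w=12 kN/m over full span:
  M_1 = -w(L-x)²/2 = -12·(6-(24/5))²/2 = -216/25 kN·m
Load 2 — triangular load w₀=9 kN/m (0→w₀ over full span):
  M_2 = w₀Lx/2 - w₀L²/3 - w₀x³/(6L) = 9·6·(24/5)/2 - 9·6²/3 - 9·(24/5)³/(6·6) = -756/125 kN·m
Load 3 — applied couple M₀=15 kN·m at a=2 m (b=L-a=4):
  M_3 = 0  [x>a] = 0 kN·m
Load 4 — applied couple M₀=11 kN·m at a=3/2 m (b=L-a=9/2):
  M_4 = 0  [x>a] = 0 kN·m
Superposition: M = Σ M_i = -1836/125 kN·m ≈ -14.688000 kN·m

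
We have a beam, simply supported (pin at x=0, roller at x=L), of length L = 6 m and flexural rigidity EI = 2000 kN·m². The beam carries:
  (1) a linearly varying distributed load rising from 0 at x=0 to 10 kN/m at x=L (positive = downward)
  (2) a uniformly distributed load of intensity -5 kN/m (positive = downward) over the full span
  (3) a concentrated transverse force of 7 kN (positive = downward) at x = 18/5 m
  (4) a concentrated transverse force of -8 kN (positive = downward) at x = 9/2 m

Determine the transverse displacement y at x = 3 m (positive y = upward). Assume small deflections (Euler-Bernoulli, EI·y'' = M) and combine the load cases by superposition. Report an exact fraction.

y(3) = -2493/1000000 m

Load 1 — triangular load w₀=10 kN/m (0→w₀ over full span):
  y_1 = -w₀x(7L⁴-10L²x²+3x⁴)/(360LEI) = -10·3·(7·6⁴-10·6²·3²+3·3⁴)/(360·6·2000) = -27/640 m
Load 2 — uniform load w=-5 kN/m over full span:
  y_2 = -wx(L³-2Lx²+x³)/(24EI) = -(-5)·3·(6³-2·6·3²+3³)/(24·2000) = 27/640 m
Load 3 — point force P=7 kN at a=18/5 m (b=L-a=12/5):
  y_3 = -Pbx(L²-b²-x²)/(6LEI)  [x≤a] = -7·(12/5)·3·(6²-(12/5)²-3²)/(6·6·2000) = -3717/250000 m
Load 4 — point force P=-8 kN at a=9/2 m (b=L-a=3/2):
  y_4 = -Pbx(L²-b²-x²)/(6LEI)  [x≤a] = -(-8)·(3/2)·3·(6²-(3/2)²-3²)/(6·6·2000) = 99/8000 m
Superposition: y = Σ y_i = -2493/1000000 m ≈ -0.002493 m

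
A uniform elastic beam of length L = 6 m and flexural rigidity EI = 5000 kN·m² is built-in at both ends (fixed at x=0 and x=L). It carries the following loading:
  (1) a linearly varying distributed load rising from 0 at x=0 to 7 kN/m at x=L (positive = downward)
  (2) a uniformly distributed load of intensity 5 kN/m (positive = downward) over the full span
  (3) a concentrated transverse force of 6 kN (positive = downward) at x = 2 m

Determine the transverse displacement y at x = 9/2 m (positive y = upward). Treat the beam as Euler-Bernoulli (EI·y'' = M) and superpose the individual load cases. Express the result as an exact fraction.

y(9/2) = -48451/12800000 m

Load 1 — triangular load w₀=7 kN/m (0→w₀ over full span):
  y_1 = -w₀x²(L-x)²(x+2L)/(120LEI) = -7·(9/2)²·(6-(9/2))²·((9/2)+2·6)/(120·6·5000) = -18711/12800000 m
Load 2 — uniform load w=5 kN/m over full span:
  y_2 = -wx²(L-x)²/(24EI) = -5·(9/2)²·(6-(9/2))²/(24·5000) = -243/128000 m
Load 3 — point force P=6 kN at a=2 m (b=L-a=4):
  y_3 = -Pa²(L-x)²(3bL-(3b+a)(L-x))/(6L³EI)  [x>a] = -6·2²·(6-(9/2))²·(3·4·6-(3·4+2)·(6-(9/2)))/(6·6³·5000) = -17/40000 m
Superposition: y = Σ y_i = -48451/12800000 m ≈ -0.003785 m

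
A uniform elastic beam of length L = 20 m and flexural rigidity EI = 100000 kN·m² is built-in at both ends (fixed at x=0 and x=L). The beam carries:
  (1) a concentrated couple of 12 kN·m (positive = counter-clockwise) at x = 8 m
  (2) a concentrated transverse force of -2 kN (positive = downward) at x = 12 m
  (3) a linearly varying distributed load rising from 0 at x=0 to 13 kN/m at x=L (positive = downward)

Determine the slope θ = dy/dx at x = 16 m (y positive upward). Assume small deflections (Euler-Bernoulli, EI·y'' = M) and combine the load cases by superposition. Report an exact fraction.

θ(16) = 1981/468750 rad

Load 1 — applied couple M₀=12 kN·m at a=8 m (b=L-a=12):
  θ_1 = (R_Ax²/2 - M_Ax - M₀(x-a))/EI  [x>a] with R_A=108/125, M_A=36/25 = ((108/125)·16²/2 - (36/25)·16 - 12·(16-8))/100000 = -33/390625 rad
Load 2 — point force P=-2 kN at a=12 m (b=L-a=8):
  θ_2 = Pa²(L-x)(2bL-(3b+a)(L-x))/(2L³EI)  [x>a] = (-2)·12²·(20-16)·(2·8·20-(3·8+12)·(20-16))/(2·20³·100000) = -99/781250 rad
Load 3 — triangular load w₀=13 kN/m (0→w₀ over full span):
  θ_3 = -w₀(2x(L-x)(L-2x)(x+2L)+x²(L-x)²)/(120LEI) = -13·(2·16·(20-16)·(20-2·16)·(16+2·20)+16²·(20-16)²)/(120·20·100000) = 208/46875 rad
Superposition: θ = Σ θ_i = 1981/468750 rad ≈ 0.004226 rad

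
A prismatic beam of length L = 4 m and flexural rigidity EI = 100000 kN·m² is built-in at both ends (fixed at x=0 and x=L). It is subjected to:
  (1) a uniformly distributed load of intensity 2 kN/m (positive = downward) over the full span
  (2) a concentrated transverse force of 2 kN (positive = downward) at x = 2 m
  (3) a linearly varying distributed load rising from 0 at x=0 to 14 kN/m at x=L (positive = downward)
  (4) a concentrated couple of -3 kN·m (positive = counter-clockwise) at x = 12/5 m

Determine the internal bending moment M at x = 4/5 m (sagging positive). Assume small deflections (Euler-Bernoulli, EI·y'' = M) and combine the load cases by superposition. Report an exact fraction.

Load 1 — uniform load w=2 kN/m over full span:
  M_1 = wLx/2 - wL²/12 - wx²/2 = 2·4·(4/5)/2 - 2·4²/12 - 2·(4/5)²/2 = -8/75 kN·m
Load 2 — point force P=2 kN at a=2 m (b=L-a=2):
  M_2 = Pb²(3a+b)x/L³ - Pab²/L²  [x≤a] = 2·2²·(3·2+2)·(4/5)/4³ - 2·2·2²/4² = -1/5 kN·m
Load 3 — triangular load w₀=14 kN/m (0→w₀ over full span):
  M_3 = 3w₀Lx/20 - w₀L²/30 - w₀x³/(6L) = 3·14·4·(4/5)/20 - 14·4²/30 - 14·(4/5)³/(6·4) = -392/375 kN·m
Load 4 — applied couple M₀=-3 kN·m at a=12/5 m (b=L-a=8/5):
  M_4 = R_Ax - M_A  [x≤a] with R_A=-27/25, M_A=-24/25 = (-27/25)·(4/5) - (-24/25) = 12/125 kN·m
Superposition: M = Σ M_i = -157/125 kN·m ≈ -1.256000 kN·m

M(4/5) = -157/125 kN·m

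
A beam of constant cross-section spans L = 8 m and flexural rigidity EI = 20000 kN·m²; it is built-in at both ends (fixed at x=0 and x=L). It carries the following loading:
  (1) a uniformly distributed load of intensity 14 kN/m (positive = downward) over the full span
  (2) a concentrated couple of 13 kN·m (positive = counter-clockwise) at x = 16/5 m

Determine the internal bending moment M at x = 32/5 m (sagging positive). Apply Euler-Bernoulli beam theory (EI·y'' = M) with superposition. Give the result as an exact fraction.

Load 1 — uniform load w=14 kN/m over full span:
  M_1 = wLx/2 - wL²/12 - wx²/2 = 14·8·(32/5)/2 - 14·8²/12 - 14·(32/5)²/2 = -224/75 kN·m
Load 2 — applied couple M₀=13 kN·m at a=16/5 m (b=L-a=24/5):
  M_2 = R_Ax - M_A - M₀  [x>a] with R_A=117/50, M_A=39/25 = (117/50)·(32/5) - (39/25) - 13 = 52/125 kN·m
Superposition: M = Σ M_i = -964/375 kN·m ≈ -2.570667 kN·m

M(32/5) = -964/375 kN·m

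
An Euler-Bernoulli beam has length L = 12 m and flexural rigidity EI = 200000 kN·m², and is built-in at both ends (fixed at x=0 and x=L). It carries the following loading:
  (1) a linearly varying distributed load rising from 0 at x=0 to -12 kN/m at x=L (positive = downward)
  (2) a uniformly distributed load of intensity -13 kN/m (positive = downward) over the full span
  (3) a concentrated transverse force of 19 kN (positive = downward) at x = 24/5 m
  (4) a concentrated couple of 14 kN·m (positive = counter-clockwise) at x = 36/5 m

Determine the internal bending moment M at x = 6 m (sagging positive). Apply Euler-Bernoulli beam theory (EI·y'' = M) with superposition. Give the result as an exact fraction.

Load 1 — triangular load w₀=-12 kN/m (0→w₀ over full span):
  M_1 = 3w₀Lx/20 - w₀L²/30 - w₀x³/(6L) = 3·(-12)·12·6/20 - (-12)·12²/30 - (-12)·6³/(6·12) = -36 kN·m
Load 2 — uniform load w=-13 kN/m over full span:
  M_2 = wLx/2 - wL²/12 - wx²/2 = (-13)·12·6/2 - (-13)·12²/12 - (-13)·6²/2 = -78 kN·m
Load 3 — point force P=19 kN at a=24/5 m (b=L-a=36/5):
  M_3 = Pa²(a+3b)(L-x)/L³ - Pa²b/L²  [x>a] = 19·(24/5)²·((24/5)+3·(36/5))·(12-6)/12³ - 19·(24/5)²·(36/5)/12² = 456/25 kN·m
Load 4 — applied couple M₀=14 kN·m at a=36/5 m (b=L-a=24/5):
  M_4 = R_Ax - M_A  [x≤a] with R_A=42/25, M_A=112/25 = (42/25)·6 - (112/25) = 28/5 kN·m
Superposition: M = Σ M_i = -2254/25 kN·m ≈ -90.160000 kN·m

M(6) = -2254/25 kN·m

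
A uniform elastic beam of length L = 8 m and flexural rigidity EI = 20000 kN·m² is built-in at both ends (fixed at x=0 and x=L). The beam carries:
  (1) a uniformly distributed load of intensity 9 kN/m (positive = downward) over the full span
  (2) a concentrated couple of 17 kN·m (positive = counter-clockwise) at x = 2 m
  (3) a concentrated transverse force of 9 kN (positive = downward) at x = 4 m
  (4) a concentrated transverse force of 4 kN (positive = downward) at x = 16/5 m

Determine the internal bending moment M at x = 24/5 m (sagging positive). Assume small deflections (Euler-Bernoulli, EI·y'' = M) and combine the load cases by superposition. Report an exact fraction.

Load 1 — uniform load w=9 kN/m over full span:
  M_1 = wLx/2 - wL²/12 - wx²/2 = 9·8·(24/5)/2 - 9·8²/12 - 9·(24/5)²/2 = 528/25 kN·m
Load 2 — applied couple M₀=17 kN·m at a=2 m (b=L-a=6):
  M_2 = R_Ax - M_A - M₀  [x>a] with R_A=153/64, M_A=-51/16 = (153/64)·(24/5) - (-51/16) - 17 = -187/80 kN·m
Load 3 — point force P=9 kN at a=4 m (b=L-a=4):
  M_3 = Pa²(a+3b)(L-x)/L³ - Pa²b/L²  [x>a] = 9·4²·(4+3·4)·(8-(24/5))/8³ - 9·4²·4/8² = 27/5 kN·m
Load 4 — point force P=4 kN at a=16/5 m (b=L-a=24/5):
  M_4 = Pa²(a+3b)(L-x)/L³ - Pa²b/L²  [x>a] = 4·(16/5)²·((16/5)+3·(24/5))·(8-(24/5))/8³ - 4·(16/5)²·(24/5)/8² = 896/625 kN·m
Superposition: M = Σ M_i = 256161/10000 kN·m ≈ 25.616100 kN·m

M(24/5) = 256161/10000 kN·m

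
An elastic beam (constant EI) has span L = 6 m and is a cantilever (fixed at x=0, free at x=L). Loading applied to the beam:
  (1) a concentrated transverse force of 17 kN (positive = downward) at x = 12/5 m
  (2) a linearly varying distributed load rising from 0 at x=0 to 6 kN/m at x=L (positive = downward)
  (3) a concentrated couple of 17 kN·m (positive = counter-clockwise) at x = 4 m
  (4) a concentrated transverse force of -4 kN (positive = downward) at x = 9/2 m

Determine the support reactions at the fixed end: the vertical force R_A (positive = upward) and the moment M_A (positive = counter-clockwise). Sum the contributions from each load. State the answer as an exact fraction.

Load 1 — point force P=17 kN at a=12/5 m (b=L-a=18/5):
  R_A = P = 17 kN
  M_A = Pa = 17·(12/5) = 204/5 kN·m
Load 2 — triangular load w₀=6 kN/m (0→w₀ over full span):
  R_A = w₀L/2 = 6·6/2 = 18 kN
  M_A = w₀L²/3 = 6·6²/3 = 72 kN·m
Load 3 — applied couple M₀=17 kN·m at a=4 m (b=L-a=2):
  R_A = 0 kN
  M_A = -M₀ = -17 kN·m
Load 4 — point force P=-4 kN at a=9/2 m (b=L-a=3/2):
  R_A = P = (-4) = -4 kN
  M_A = Pa = (-4)·(9/2) = -18 kN·m
Superposition: R_A = 31 kN, M_A = 389/5 kN·m

R_A = 31 kN, M_A = 389/5 kN·m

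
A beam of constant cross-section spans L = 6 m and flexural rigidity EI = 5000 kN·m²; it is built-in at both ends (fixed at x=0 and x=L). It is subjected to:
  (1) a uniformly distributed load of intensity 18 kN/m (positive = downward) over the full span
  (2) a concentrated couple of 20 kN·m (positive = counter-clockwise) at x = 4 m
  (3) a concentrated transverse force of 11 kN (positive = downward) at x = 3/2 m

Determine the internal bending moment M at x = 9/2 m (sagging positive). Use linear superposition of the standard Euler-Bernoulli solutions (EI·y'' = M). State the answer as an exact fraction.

Load 1 — uniform load w=18 kN/m over full span:
  M_1 = wLx/2 - wL²/12 - wx²/2 = 18·6·(9/2)/2 - 18·6²/12 - 18·(9/2)²/2 = 27/4 kN·m
Load 2 — applied couple M₀=20 kN·m at a=4 m (b=L-a=2):
  M_2 = R_Ax - M_A - M₀  [x>a] with R_A=40/9, M_A=20/3 = (40/9)·(9/2) - (20/3) - 20 = -20/3 kN·m
Load 3 — point force P=11 kN at a=3/2 m (b=L-a=9/2):
  M_3 = Pa²(a+3b)(L-x)/L³ - Pa²b/L²  [x>a] = 11·(3/2)²·((3/2)+3·(9/2))·(6-(9/2))/6³ - 11·(3/2)²·(9/2)/6² = -33/64 kN·m
Superposition: M = Σ M_i = -83/192 kN·m ≈ -0.432292 kN·m

M(9/2) = -83/192 kN·m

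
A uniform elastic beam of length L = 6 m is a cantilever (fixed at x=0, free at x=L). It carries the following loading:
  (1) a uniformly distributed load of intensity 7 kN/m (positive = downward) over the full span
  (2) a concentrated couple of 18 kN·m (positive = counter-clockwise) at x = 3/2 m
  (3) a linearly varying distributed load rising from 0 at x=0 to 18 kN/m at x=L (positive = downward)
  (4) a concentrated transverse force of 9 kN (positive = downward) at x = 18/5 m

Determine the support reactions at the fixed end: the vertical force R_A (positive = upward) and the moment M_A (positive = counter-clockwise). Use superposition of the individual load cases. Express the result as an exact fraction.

Load 1 — uniform load w=7 kN/m over full span:
  R_A = wL = 7·6 = 42 kN
  M_A = wL²/2 = 7·6²/2 = 126 kN·m
Load 2 — applied couple M₀=18 kN·m at a=3/2 m (b=L-a=9/2):
  R_A = 0 kN
  M_A = -M₀ = -18 kN·m
Load 3 — triangular load w₀=18 kN/m (0→w₀ over full span):
  R_A = w₀L/2 = 18·6/2 = 54 kN
  M_A = w₀L²/3 = 18·6²/3 = 216 kN·m
Load 4 — point force P=9 kN at a=18/5 m (b=L-a=12/5):
  R_A = P = 9 kN
  M_A = Pa = 9·(18/5) = 162/5 kN·m
Superposition: R_A = 105 kN, M_A = 1782/5 kN·m

R_A = 105 kN, M_A = 1782/5 kN·m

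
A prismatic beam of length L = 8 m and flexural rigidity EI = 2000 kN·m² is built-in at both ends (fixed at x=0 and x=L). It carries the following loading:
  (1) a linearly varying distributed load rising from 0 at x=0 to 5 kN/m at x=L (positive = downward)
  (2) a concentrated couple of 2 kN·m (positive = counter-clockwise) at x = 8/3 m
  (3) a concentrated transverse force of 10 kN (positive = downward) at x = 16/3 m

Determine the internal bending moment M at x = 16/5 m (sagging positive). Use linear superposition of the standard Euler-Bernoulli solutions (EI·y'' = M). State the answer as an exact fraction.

M(16/5) = 4426/675 kN·m

Load 1 — triangular load w₀=5 kN/m (0→w₀ over full span):
  M_1 = 3w₀Lx/20 - w₀L²/30 - w₀x³/(6L) = 3·5·8·(16/5)/20 - 5·8²/30 - 5·(16/5)³/(6·8) = 128/25 kN·m
Load 2 — applied couple M₀=2 kN·m at a=8/3 m (b=L-a=16/3):
  M_2 = R_Ax - M_A - M₀  [x>a] with R_A=1/3, M_A=0 = (1/3)·(16/5) - 0 - 2 = -14/15 kN·m
Load 3 — point force P=10 kN at a=16/3 m (b=L-a=8/3):
  M_3 = Pb²(3a+b)x/L³ - Pab²/L²  [x≤a] = 10·(8/3)²·(3·(16/3)+(8/3))·(16/5)/8³ - 10·(16/3)·(8/3)²/8² = 64/27 kN·m
Superposition: M = Σ M_i = 4426/675 kN·m ≈ 6.557037 kN·m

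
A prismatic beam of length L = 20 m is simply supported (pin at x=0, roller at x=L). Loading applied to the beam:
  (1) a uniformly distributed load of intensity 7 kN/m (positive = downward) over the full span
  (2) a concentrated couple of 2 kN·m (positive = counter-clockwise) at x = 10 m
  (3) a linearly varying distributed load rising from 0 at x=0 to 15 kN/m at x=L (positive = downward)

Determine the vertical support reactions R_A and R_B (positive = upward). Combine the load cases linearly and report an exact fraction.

Load 1 — uniform load w=7 kN/m over full span:
  R_A = wL/2 = 7·20/2 = 70 kN
  R_B = wL/2 = 7·20/2 = 70 kN
Load 2 — applied couple M₀=2 kN·m at a=10 m (b=L-a=10):
  R_A = M₀/L = 2/20 = 1/10 kN
  R_B = -M₀/L = -2/20 = -1/10 kN
Load 3 — triangular load w₀=15 kN/m (0→w₀ over full span):
  R_A = w₀L/6 = 15·20/6 = 50 kN
  R_B = w₀L/3 = 15·20/3 = 100 kN
Superposition: R_A = 1201/10 kN, R_B = 1699/10 kN

R_A = 1201/10 kN, R_B = 1699/10 kN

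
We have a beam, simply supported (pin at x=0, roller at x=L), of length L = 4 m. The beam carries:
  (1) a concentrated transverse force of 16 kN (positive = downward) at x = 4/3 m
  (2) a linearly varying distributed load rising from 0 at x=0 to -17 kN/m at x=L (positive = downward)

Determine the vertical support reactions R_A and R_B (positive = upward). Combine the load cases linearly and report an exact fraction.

R_A = -2/3 kN, R_B = -52/3 kN

Load 1 — point force P=16 kN at a=4/3 m (b=L-a=8/3):
  R_A = Pb/L = 16·(8/3)/4 = 32/3 kN
  R_B = Pa/L = 16·(4/3)/4 = 16/3 kN
Load 2 — triangular load w₀=-17 kN/m (0→w₀ over full span):
  R_A = w₀L/6 = (-17)·4/6 = -34/3 kN
  R_B = w₀L/3 = (-17)·4/3 = -68/3 kN
Superposition: R_A = -2/3 kN, R_B = -52/3 kN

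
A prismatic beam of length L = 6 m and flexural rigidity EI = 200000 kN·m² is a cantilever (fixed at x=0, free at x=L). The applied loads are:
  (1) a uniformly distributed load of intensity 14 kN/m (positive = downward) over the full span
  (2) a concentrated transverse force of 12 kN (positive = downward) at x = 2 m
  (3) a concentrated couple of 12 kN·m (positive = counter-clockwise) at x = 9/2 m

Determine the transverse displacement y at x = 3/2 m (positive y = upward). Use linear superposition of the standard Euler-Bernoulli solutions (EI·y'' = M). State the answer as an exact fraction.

Load 1 — uniform load w=14 kN/m over full span:
  y_1 = -wx²(x²-4Lx+6L²)/(24EI) = -14·(3/2)²·((3/2)²-4·6·(3/2)+6·6²)/(24·200000) = -15309/12800000 m
Load 2 — point force P=12 kN at a=2 m (b=L-a=4):
  y_2 = -Px²(3a-x)/(6EI)  [x≤a] = -12·(3/2)²·(3·2-(3/2))/(6·200000) = -81/800000 m
Load 3 — applied couple M₀=12 kN·m at a=9/2 m (b=L-a=3/2):
  y_3 = M₀x²/(2EI)  [x≤a] = 12·(3/2)²/(2·200000) = 27/400000 m
Superposition: y = Σ y_i = -15741/12800000 m ≈ -0.001230 m

y(3/2) = -15741/12800000 m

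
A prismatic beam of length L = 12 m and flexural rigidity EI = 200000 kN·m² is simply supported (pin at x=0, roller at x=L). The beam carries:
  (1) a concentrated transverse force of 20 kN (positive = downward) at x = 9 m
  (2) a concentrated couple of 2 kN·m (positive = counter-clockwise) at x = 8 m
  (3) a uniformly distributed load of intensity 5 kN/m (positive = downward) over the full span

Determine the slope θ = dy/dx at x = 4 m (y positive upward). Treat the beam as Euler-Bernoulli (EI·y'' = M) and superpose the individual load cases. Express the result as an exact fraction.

Load 1 — point force P=20 kN at a=9 m (b=L-a=3):
  θ_1 = -Pb(L²-b²-3x²)/(6LEI)  [x≤a] = -20·3·(12²-3²-3·4²)/(6·12·200000) = -29/80000 rad
Load 2 — applied couple M₀=2 kN·m at a=8 m (b=L-a=4):
  θ_2 = (M₀x²/(2L)+C₁)/EI  [x≤a] with C₁=M₀(3b²-L²)/(6L)=-8/3 = (2·4²/(2·12)+(-8/3))/200000 = -1/150000 rad
Load 3 — uniform load w=5 kN/m over full span:
  θ_3 = -w(L³-6Lx²+4x³)/(24EI) = -5·(12³-6·12·4²+4·4³)/(24·200000) = -13/15000 rad
Superposition: θ = Σ θ_i = -1483/1200000 rad ≈ -0.001236 rad

θ(4) = -1483/1200000 rad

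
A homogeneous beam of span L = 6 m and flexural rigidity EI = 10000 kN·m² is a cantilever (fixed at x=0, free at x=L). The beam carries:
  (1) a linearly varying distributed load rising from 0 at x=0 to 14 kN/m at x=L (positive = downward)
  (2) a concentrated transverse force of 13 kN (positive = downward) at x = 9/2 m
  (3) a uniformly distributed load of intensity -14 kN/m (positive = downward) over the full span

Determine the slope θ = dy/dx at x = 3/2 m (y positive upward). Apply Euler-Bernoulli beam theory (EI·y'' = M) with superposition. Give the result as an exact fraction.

θ(3/2) = 333/256000 rad

Load 1 — triangular load w₀=14 kN/m (0→w₀ over full span):
  θ_1 = (w₀Lx²/4-w₀L²x/3-w₀x⁴/(24L))/EI = (14·6·(3/2)²/4-14·6²·(3/2)/3-14·(3/2)⁴/(24·6))/10000 = -26271/1280000 rad
Load 2 — point force P=13 kN at a=9/2 m (b=L-a=3/2):
  θ_2 = -Px(2a-x)/(2EI)  [x≤a] = -13·(3/2)·(2·(9/2)-(3/2))/(2·10000) = -117/16000 rad
Load 3 — uniform load w=-14 kN/m over full span:
  θ_3 = -wx(x²-3Lx+3L²)/(6EI) = -(-14)·(3/2)·((3/2)²-3·6·(3/2)+3·6²)/(6·10000) = 2331/80000 rad
Superposition: θ = Σ θ_i = 333/256000 rad ≈ 0.001301 rad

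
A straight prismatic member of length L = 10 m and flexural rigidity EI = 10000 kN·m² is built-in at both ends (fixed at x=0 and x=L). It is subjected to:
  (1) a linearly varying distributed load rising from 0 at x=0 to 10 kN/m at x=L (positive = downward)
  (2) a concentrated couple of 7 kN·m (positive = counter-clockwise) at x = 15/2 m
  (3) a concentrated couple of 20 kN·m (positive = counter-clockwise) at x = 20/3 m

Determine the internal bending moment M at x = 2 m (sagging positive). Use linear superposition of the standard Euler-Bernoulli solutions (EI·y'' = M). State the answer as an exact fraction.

Load 1 — triangular load w₀=10 kN/m (0→w₀ over full span):
  M_1 = 3w₀Lx/20 - w₀L²/30 - w₀x³/(6L) = 3·10·10·2/20 - 10·10²/30 - 10·2³/(6·10) = -14/3 kN·m
Load 2 — applied couple M₀=7 kN·m at a=15/2 m (b=L-a=5/2):
  M_2 = R_Ax - M_A  [x≤a] with R_A=63/80, M_A=35/16 = (63/80)·2 - (35/16) = -49/80 kN·m
Load 3 — applied couple M₀=20 kN·m at a=20/3 m (b=L-a=10/3):
  M_3 = R_Ax - M_A  [x≤a] with R_A=8/3, M_A=20/3 = (8/3)·2 - (20/3) = -4/3 kN·m
Superposition: M = Σ M_i = -529/80 kN·m ≈ -6.612500 kN·m

M(2) = -529/80 kN·m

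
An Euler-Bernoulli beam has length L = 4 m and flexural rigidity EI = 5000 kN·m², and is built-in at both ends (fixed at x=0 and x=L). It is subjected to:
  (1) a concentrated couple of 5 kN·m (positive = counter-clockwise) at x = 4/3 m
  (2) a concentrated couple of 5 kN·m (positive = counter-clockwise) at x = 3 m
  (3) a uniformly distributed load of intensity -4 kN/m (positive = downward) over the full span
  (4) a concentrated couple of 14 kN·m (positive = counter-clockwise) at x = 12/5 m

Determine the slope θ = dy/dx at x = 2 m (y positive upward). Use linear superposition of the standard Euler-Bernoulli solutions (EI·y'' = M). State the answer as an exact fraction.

Load 1 — applied couple M₀=5 kN·m at a=4/3 m (b=L-a=8/3):
  θ_1 = (R_Ax²/2 - M_Ax - M₀(x-a))/EI  [x>a] with R_A=5/3, M_A=0 = ((5/3)·2²/2 - 0·2 - 5·(2-(4/3)))/5000 = 0 rad
Load 2 — applied couple M₀=5 kN·m at a=3 m (b=L-a=1):
  θ_2 = (R_Ax²/2 - M_Ax)/EI  [x≤a] with R_A=45/32, M_A=25/16 = ((45/32)·2²/2 - (25/16)·2)/5000 = -1/16000 rad
Load 3 — uniform load w=-4 kN/m over full span:
  θ_3 = -wx(L-x)(L-2x)/(12EI) = -(-4)·2·(4-2)·(4-2·2)/(12·5000) = 0 rad
Load 4 — applied couple M₀=14 kN·m at a=12/5 m (b=L-a=8/5):
  θ_4 = (R_Ax²/2 - M_Ax)/EI  [x≤a] with R_A=126/25, M_A=112/25 = ((126/25)·2²/2 - (112/25)·2)/5000 = 7/31250 rad
Superposition: θ = Σ θ_i = 323/2000000 rad ≈ 0.000161 rad

θ(2) = 323/2000000 rad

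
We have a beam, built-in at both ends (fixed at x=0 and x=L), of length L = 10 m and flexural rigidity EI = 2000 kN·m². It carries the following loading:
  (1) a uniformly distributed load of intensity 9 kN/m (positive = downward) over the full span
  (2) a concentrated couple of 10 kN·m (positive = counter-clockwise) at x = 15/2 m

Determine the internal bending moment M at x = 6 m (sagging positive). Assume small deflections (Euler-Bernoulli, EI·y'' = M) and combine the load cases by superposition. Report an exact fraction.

M(6) = 293/8 kN·m

Load 1 — uniform load w=9 kN/m over full span:
  M_1 = wLx/2 - wL²/12 - wx²/2 = 9·10·6/2 - 9·10²/12 - 9·6²/2 = 33 kN·m
Load 2 — applied couple M₀=10 kN·m at a=15/2 m (b=L-a=5/2):
  M_2 = R_Ax - M_A  [x≤a] with R_A=9/8, M_A=25/8 = (9/8)·6 - (25/8) = 29/8 kN·m
Superposition: M = Σ M_i = 293/8 kN·m ≈ 36.625000 kN·m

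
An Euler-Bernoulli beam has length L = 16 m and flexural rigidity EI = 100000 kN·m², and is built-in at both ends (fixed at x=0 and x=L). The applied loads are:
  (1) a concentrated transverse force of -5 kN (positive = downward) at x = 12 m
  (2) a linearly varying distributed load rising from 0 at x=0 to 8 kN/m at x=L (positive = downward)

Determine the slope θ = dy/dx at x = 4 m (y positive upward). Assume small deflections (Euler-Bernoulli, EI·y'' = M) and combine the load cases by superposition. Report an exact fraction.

θ(4) = -2321/2000000 rad

Load 1 — point force P=-5 kN at a=12 m (b=L-a=4):
  θ_1 = -Pb²x(2aL-(3a+b)x)/(2L³EI)  [x≤a] = -(-5)·4²·4·(2·12·16-(3·12+4)·4)/(2·16³·100000) = 7/80000 rad
Load 2 — triangular load w₀=8 kN/m (0→w₀ over full span):
  θ_2 = -w₀(2x(L-x)(L-2x)(x+2L)+x²(L-x)²)/(120LEI) = -8·(2·4·(16-4)·(16-2·4)·(4+2·16)+4²·(16-4)²)/(120·16·100000) = -39/31250 rad
Superposition: θ = Σ θ_i = -2321/2000000 rad ≈ -0.001161 rad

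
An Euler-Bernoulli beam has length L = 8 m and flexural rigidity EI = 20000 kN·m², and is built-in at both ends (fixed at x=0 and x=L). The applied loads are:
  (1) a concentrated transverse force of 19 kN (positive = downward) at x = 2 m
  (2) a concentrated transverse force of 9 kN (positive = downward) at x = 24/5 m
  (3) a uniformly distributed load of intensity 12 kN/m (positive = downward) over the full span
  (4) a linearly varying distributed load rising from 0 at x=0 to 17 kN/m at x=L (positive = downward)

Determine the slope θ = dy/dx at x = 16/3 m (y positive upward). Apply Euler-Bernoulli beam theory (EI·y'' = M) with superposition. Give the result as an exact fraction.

θ(16/3) = 595013/151875000 rad

Load 1 — point force P=19 kN at a=2 m (b=L-a=6):
  θ_1 = Pa²(L-x)(2bL-(3b+a)(L-x))/(2L³EI)  [x>a] = 19·2²·(8-(16/3))·(2·6·8-(3·6+2)·(8-(16/3)))/(2·8³·20000) = 19/45000 rad
Load 2 — point force P=9 kN at a=24/5 m (b=L-a=16/5):
  θ_2 = Pa²(L-x)(2bL-(3b+a)(L-x))/(2L³EI)  [x>a] = 9·(24/5)²·(8-(16/3))·(2·(16/5)·8-(3·(16/5)+(24/5))·(8-(16/3)))/(2·8³·20000) = 27/78125 rad
Load 3 — uniform load w=12 kN/m over full span:
  θ_3 = -wx(L-x)(L-2x)/(12EI) = -12·(16/3)·(8-(16/3))·(8-2·(16/3))/(12·20000) = 32/16875 rad
Load 4 — triangular load w₀=17 kN/m (0→w₀ over full span):
  θ_4 = -w₀(2x(L-x)(L-2x)(x+2L)+x²(L-x)²)/(120LEI) = -17·(2·(16/3)·(8-(16/3))·(8-2·(16/3))·((16/3)+2·8)+(16/3)²·(8-(16/3))²)/(120·8·20000) = 952/759375 rad
Superposition: θ = Σ θ_i = 595013/151875000 rad ≈ 0.003918 rad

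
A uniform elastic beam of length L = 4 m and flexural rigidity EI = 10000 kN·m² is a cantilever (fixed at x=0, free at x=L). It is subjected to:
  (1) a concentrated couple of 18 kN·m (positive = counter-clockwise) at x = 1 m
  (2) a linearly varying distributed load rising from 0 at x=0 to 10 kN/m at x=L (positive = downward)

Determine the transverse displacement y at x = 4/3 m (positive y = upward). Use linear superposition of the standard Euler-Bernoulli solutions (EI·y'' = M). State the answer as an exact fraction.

Load 1 — applied couple M₀=18 kN·m at a=1 m (b=L-a=3):
  y_1 = M₀a(2x-a)/(2EI)  [x>a] = 18·1·(2·(4/3)-1)/(2·10000) = 3/2000 m
Load 2 — triangular load w₀=10 kN/m (0→w₀ over full span):
  y_2 = (w₀Lx³/12-w₀L²x²/6-w₀x⁵/(120L))/EI = (10·4·(4/3)³/12-10·4²·(4/3)²/6-10·(4/3)⁵/(120·4))/10000 = -1804/455625 m
Superposition: y = Σ y_i = -17929/7290000 m ≈ -0.002459 m

y(4/3) = -17929/7290000 m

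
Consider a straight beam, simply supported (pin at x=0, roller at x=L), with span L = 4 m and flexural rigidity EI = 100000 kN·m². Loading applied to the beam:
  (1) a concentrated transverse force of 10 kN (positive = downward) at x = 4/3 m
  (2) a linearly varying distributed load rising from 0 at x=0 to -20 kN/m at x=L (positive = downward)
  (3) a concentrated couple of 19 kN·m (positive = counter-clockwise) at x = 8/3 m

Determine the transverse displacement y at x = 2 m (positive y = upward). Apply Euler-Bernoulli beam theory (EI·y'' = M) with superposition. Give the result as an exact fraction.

Load 1 — point force P=10 kN at a=4/3 m (b=L-a=8/3):
  y_1 = -Pa(L-x)(2Lx-a²-x²)/(6LEI)  [x>a] = -10·(4/3)·(4-2)·(2·4·2-(4/3)²-2²)/(6·4·100000) = -23/202500 m
Load 2 — triangular load w₀=-20 kN/m (0→w₀ over full span):
  y_2 = -w₀x(7L⁴-10L²x²+3x⁴)/(360LEI) = -(-20)·2·(7·4⁴-10·4²·2²+3·2⁴)/(360·4·100000) = 1/3000 m
Load 3 — applied couple M₀=19 kN·m at a=8/3 m (b=L-a=4/3):
  y_3 = (M₀x³/(6L)+C₁x)/EI  [x≤a] with C₁=M₀(3b²-L²)/(6L)=-76/9 = (19·2³/(6·4)+(-76/9)·2)/100000 = -19/180000 m
Superposition: y = Σ y_i = 37/324000 m ≈ 0.000114 m

y(2) = 37/324000 m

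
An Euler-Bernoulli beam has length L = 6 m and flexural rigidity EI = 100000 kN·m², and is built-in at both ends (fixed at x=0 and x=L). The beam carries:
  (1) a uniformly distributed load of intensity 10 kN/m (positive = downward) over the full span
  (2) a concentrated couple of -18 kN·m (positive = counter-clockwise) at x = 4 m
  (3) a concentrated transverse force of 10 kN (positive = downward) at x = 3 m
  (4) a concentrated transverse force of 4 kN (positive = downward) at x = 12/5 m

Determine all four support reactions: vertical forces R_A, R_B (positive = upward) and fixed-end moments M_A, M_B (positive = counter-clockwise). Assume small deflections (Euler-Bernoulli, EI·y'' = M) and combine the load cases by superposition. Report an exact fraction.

R_A = 4199/125 kN, M_A = 8739/250 kN·m, R_B = 5051/125 kN, M_B = -9951/250 kN·m

Load 1 — uniform load w=10 kN/m over full span:
  R_A = wL/2 = 10·6/2 = 30 kN
  M_A = wL²/12 = 10·6²/12 = 30 kN·m
  R_B = wL/2 = 10·6/2 = 30 kN
  M_B = -wL²/12 = -10·6²/12 = -30 kN·m
Load 2 — applied couple M₀=-18 kN·m at a=4 m (b=L-a=2):
  R_A = 6M₀ab/L³ = 6·(-18)·4·2/6³ = -4 kN
  M_A = M₀b(2a-b)/L² = (-18)·2·(2·4-2)/6² = -6 kN·m
  R_B = -6M₀ab/L³ = -6·(-18)·4·2/6³ = 4 kN
  M_B = M₀a(2b-a)/L² = (-18)·4·(2·2-4)/6² = 0 kN·m
Load 3 — point force P=10 kN at a=3 m (b=L-a=3):
  R_A = Pb²(3a+b)/L³ = 10·3²·(3·3+3)/6³ = 5 kN
  M_A = Pab²/L² = 10·3·3²/6² = 15/2 kN·m
  R_B = Pa²(a+3b)/L³ = 10·3²·(3+3·3)/6³ = 5 kN
  M_B = -Pa²b/L² = -10·3²·3/6² = -15/2 kN·m
Load 4 — point force P=4 kN at a=12/5 m (b=L-a=18/5):
  R_A = Pb²(3a+b)/L³ = 4·(18/5)²·(3·(12/5)+(18/5))/6³ = 324/125 kN
  M_A = Pab²/L² = 4·(12/5)·(18/5)²/6² = 432/125 kN·m
  R_B = Pa²(a+3b)/L³ = 4·(12/5)²·((12/5)+3·(18/5))/6³ = 176/125 kN
  M_B = -Pa²b/L² = -4·(12/5)²·(18/5)/6² = -288/125 kN·m
Superposition: R_A = 4199/125 kN, M_A = 8739/250 kN·m, R_B = 5051/125 kN, M_B = -9951/250 kN·m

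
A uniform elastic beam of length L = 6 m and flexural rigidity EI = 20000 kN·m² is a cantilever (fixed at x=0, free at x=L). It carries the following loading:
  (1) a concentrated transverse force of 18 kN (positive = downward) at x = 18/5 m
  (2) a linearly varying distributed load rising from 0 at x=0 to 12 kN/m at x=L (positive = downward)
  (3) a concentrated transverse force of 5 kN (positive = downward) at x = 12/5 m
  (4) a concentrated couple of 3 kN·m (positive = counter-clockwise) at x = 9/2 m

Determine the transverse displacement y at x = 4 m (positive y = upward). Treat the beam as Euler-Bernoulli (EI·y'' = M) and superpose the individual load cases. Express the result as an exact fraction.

y(4) = -13286/234375 m

Load 1 — point force P=18 kN at a=18/5 m (b=L-a=12/5):
  y_1 = -Pa²(3x-a)/(6EI)  [x>a] = -18·(18/5)²·(3·4-(18/5))/(6·20000) = -5103/312500 m
Load 2 — triangular load w₀=12 kN/m (0→w₀ over full span):
  y_2 = (w₀Lx³/12-w₀L²x²/6-w₀x⁵/(120L))/EI = (12·6·4³/12-12·6²·4²/6-12·4⁵/(120·6))/20000 = -368/9375 m
Load 3 — point force P=5 kN at a=12/5 m (b=L-a=18/5):
  y_3 = -Pa²(3x-a)/(6EI)  [x>a] = -5·(12/5)²·(3·4-(12/5))/(6·20000) = -36/15625 m
Load 4 — applied couple M₀=3 kN·m at a=9/2 m (b=L-a=3/2):
  y_4 = M₀x²/(2EI)  [x≤a] = 3·4²/(2·20000) = 3/2500 m
Superposition: y = Σ y_i = -13286/234375 m ≈ -0.056687 m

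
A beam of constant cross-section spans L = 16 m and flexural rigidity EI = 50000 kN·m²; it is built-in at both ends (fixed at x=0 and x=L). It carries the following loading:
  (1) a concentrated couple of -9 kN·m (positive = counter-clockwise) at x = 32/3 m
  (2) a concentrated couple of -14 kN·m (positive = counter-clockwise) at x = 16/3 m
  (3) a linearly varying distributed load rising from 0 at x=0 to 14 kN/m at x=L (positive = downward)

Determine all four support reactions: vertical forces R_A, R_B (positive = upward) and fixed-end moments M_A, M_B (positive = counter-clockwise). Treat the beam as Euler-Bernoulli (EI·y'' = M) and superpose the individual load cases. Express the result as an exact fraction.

R_A = 1901/60 kN, M_A = 1747/15 kN·m, R_B = 4819/60 kN, M_B = -2758/15 kN·m

Load 1 — applied couple M₀=-9 kN·m at a=32/3 m (b=L-a=16/3):
  R_A = 6M₀ab/L³ = 6·(-9)·(32/3)·(16/3)/16³ = -3/4 kN
  M_A = M₀b(2a-b)/L² = (-9)·(16/3)·(2·(32/3)-(16/3))/16² = -3 kN·m
  R_B = -6M₀ab/L³ = -6·(-9)·(32/3)·(16/3)/16³ = 3/4 kN
  M_B = M₀a(2b-a)/L² = (-9)·(32/3)·(2·(16/3)-(32/3))/16² = 0 kN·m
Load 2 — applied couple M₀=-14 kN·m at a=16/3 m (b=L-a=32/3):
  R_A = 6M₀ab/L³ = 6·(-14)·(16/3)·(32/3)/16³ = -7/6 kN
  M_A = M₀b(2a-b)/L² = (-14)·(32/3)·(2·(16/3)-(32/3))/16² = 0 kN·m
  R_B = -6M₀ab/L³ = -6·(-14)·(16/3)·(32/3)/16³ = 7/6 kN
  M_B = M₀a(2b-a)/L² = (-14)·(16/3)·(2·(32/3)-(16/3))/16² = -14/3 kN·m
Load 3 — triangular load w₀=14 kN/m (0→w₀ over full span):
  R_A = 3w₀L/20 = 3·14·16/20 = 168/5 kN
  M_A = w₀L²/30 = 14·16²/30 = 1792/15 kN·m
  R_B = 7w₀L/20 = 7·14·16/20 = 392/5 kN
  M_B = -w₀L²/20 = -14·16²/20 = -896/5 kN·m
Superposition: R_A = 1901/60 kN, M_A = 1747/15 kN·m, R_B = 4819/60 kN, M_B = -2758/15 kN·m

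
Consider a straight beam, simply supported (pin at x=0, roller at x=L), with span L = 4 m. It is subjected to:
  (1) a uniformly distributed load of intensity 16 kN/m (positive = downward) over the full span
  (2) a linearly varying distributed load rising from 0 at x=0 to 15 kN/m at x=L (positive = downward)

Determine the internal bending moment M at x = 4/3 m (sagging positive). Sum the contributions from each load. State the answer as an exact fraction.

M(4/3) = 1088/27 kN·m

Load 1 — uniform load w=16 kN/m over full span:
  M_1 = wx(L-x)/2 = 16·(4/3)·(4-(4/3))/2 = 256/9 kN·m
Load 2 — triangular load w₀=15 kN/m (0→w₀ over full span):
  M_2 = w₀Lx/6 - w₀x³/(6L) = 15·4·(4/3)/6 - 15·(4/3)³/(6·4) = 320/27 kN·m
Superposition: M = Σ M_i = 1088/27 kN·m ≈ 40.296296 kN·m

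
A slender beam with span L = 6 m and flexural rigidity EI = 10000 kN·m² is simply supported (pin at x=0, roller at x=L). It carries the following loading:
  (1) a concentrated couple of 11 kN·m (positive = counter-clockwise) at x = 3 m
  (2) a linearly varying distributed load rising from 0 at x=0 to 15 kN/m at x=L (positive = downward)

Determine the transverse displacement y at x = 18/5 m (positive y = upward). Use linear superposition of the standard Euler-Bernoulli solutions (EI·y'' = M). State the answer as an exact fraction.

y(18/5) = -376191/31250000 m

Load 1 — applied couple M₀=11 kN·m at a=3 m (b=L-a=3):
  y_1 = (M₀x³/(6L)-M₀(x-a)²/2+C₁x)/EI  [x>a] with C₁=M₀(3b²-L²)/(6L)=-11/4 = (11·(18/5)³/(6·6)-11·((18/5)-3)²/2+(-11/4)·(18/5))/10000 = 297/1250000 m
Load 2 — triangular load w₀=15 kN/m (0→w₀ over full span):
  y_2 = -w₀x(7L⁴-10L²x²+3x⁴)/(360LEI) = -15·(18/5)·(7·6⁴-10·6²·(18/5)²+3·(18/5)⁴)/(360·6·10000) = -23976/1953125 m
Superposition: y = Σ y_i = -376191/31250000 m ≈ -0.012038 m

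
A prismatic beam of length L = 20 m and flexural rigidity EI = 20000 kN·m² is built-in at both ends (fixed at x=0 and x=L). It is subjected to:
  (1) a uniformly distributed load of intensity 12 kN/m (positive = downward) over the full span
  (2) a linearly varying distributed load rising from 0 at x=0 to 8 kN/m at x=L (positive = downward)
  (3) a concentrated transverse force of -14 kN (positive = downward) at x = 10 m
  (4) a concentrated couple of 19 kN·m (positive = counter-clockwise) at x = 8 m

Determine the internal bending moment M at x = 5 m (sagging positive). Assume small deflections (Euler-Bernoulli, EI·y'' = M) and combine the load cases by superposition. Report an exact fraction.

Load 1 — uniform load w=12 kN/m over full span:
  M_1 = wLx/2 - wL²/12 - wx²/2 = 12·20·5/2 - 12·20²/12 - 12·5²/2 = 50 kN·m
Load 2 — triangular load w₀=8 kN/m (0→w₀ over full span):
  M_2 = 3w₀Lx/20 - w₀L²/30 - w₀x³/(6L) = 3·8·20·5/20 - 8·20²/30 - 8·5³/(6·20) = 5 kN·m
Load 3 — point force P=-14 kN at a=10 m (b=L-a=10):
  M_3 = Pb²(3a+b)x/L³ - Pab²/L²  [x≤a] = (-14)·10²·(3·10+10)·5/20³ - (-14)·10·10²/20² = 0 kN·m
Load 4 — applied couple M₀=19 kN·m at a=8 m (b=L-a=12):
  M_4 = R_Ax - M_A  [x≤a] with R_A=171/125, M_A=57/25 = (171/125)·5 - (57/25) = 114/25 kN·m
Superposition: M = Σ M_i = 1489/25 kN·m ≈ 59.560000 kN·m

M(5) = 1489/25 kN·m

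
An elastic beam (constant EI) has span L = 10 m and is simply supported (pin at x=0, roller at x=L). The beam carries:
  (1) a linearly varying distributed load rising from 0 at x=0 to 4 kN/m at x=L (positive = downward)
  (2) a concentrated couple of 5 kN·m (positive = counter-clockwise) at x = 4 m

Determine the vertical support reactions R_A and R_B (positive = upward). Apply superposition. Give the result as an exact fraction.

R_A = 43/6 kN, R_B = 77/6 kN

Load 1 — triangular load w₀=4 kN/m (0→w₀ over full span):
  R_A = w₀L/6 = 4·10/6 = 20/3 kN
  R_B = w₀L/3 = 4·10/3 = 40/3 kN
Load 2 — applied couple M₀=5 kN·m at a=4 m (b=L-a=6):
  R_A = M₀/L = 5/10 = 1/2 kN
  R_B = -M₀/L = -5/10 = -1/2 kN
Superposition: R_A = 43/6 kN, R_B = 77/6 kN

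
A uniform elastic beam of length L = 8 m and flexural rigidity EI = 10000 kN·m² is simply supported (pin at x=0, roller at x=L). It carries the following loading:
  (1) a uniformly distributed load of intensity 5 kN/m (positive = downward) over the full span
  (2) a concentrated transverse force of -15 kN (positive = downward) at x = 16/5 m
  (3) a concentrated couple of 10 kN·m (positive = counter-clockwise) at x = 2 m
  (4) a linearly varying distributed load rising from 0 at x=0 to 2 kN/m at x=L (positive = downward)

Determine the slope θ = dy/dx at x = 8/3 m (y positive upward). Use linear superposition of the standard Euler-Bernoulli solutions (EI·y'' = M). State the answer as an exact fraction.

θ(8/3) = -315049/121500000 rad

Load 1 — uniform load w=5 kN/m over full span:
  θ_1 = -w(L³-6Lx²+4x³)/(24EI) = -5·(8³-6·8·(8/3)²+4·(8/3)³)/(24·10000) = -52/10125 rad
Load 2 — point force P=-15 kN at a=16/5 m (b=L-a=24/5):
  θ_2 = -Pb(L²-b²-3x²)/(6LEI)  [x≤a] = -(-15)·(24/5)·(8²-(24/5)²-3·(8/3)²)/(6·8·10000) = 46/15625 rad
Load 3 — applied couple M₀=10 kN·m at a=2 m (b=L-a=6):
  θ_3 = (M₀x²/(2L)-M₀(x-a)+C₁)/EI  [x>a] with C₁=M₀(3b²-L²)/(6L)=55/6 = (10·(8/3)²/(2·8)-10·((8/3)-2)+(55/6))/10000 = 1/1440 rad
Load 4 — triangular load w₀=2 kN/m (0→w₀ over full span):
  θ_4 = -w₀(7L⁴-30L²x²+15x⁴)/(360LEI) = -2·(7·8⁴-30·8²·(8/3)²+15·(8/3)⁴)/(360·8·10000) = -832/759375 rad
Superposition: θ = Σ θ_i = -315049/121500000 rad ≈ -0.002593 rad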